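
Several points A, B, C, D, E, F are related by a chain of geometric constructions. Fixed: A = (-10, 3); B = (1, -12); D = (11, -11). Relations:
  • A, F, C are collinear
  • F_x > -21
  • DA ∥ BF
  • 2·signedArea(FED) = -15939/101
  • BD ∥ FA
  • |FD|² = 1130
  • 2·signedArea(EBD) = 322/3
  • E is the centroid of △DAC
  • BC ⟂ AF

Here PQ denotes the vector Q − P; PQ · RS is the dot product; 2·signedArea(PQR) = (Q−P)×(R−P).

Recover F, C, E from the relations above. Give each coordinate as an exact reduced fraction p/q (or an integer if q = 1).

C = (-60/101, 398/101)
E = (41/303, -410/303)
F = (-20, 2)

1. F_x = -20  [BD ∥ FA ∩ DA ∥ BF]
2. F_y = 2  [BD ∥ FA ∩ DA ∥ BF]
   → F = (-20, 2)
3. C_x = -60/101  [A, F, C are collinear ∩ BC ⟂ AF]
4. C_y = 398/101  [A, F, C are collinear ∩ BC ⟂ AF]
   → C = (-60/101, 398/101)
5. E_x = 41/303  [E is the centroid of △DAC]
6. E_y = -410/303  [E is the centroid of △DAC]
   → E = (41/303, -410/303)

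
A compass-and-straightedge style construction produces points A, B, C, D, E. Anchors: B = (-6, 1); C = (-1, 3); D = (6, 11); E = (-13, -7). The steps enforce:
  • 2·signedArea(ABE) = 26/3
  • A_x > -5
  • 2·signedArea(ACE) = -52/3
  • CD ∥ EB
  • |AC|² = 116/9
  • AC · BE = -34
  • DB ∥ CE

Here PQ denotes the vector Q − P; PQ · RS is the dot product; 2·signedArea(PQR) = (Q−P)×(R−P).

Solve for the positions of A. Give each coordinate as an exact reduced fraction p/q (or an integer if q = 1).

1. A_x = -13/3  [2·signedArea(ABE) = 26/3 ∩ AC · BE = -34]
2. A_y = 5/3  [2·signedArea(ABE) = 26/3 ∩ AC · BE = -34]
   → A = (-13/3, 5/3)

A = (-13/3, 5/3)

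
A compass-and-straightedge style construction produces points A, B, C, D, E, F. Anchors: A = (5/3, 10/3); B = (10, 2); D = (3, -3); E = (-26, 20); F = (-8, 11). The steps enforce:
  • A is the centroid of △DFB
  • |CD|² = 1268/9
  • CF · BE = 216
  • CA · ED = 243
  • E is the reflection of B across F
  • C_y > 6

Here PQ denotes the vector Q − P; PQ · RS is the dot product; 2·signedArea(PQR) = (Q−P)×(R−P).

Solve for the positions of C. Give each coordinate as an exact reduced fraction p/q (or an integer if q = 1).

C = (-13/3, 19/3)

1. C_x = -13/3  [CA · ED = 243 ∩ CF · BE = 216]
2. C_y = 19/3  [CA · ED = 243 ∩ CF · BE = 216]
   → C = (-13/3, 19/3)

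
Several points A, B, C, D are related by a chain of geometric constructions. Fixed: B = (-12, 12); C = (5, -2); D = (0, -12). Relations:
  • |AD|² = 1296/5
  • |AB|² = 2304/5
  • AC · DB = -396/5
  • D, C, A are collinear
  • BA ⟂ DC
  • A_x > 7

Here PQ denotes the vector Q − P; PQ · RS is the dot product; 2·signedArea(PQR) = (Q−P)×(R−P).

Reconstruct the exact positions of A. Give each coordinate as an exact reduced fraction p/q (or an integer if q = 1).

1. A_x = 36/5  [D, C, A are collinear ∩ BA ⟂ DC]
2. A_y = 12/5  [D, C, A are collinear ∩ BA ⟂ DC]
   → A = (36/5, 12/5)

A = (36/5, 12/5)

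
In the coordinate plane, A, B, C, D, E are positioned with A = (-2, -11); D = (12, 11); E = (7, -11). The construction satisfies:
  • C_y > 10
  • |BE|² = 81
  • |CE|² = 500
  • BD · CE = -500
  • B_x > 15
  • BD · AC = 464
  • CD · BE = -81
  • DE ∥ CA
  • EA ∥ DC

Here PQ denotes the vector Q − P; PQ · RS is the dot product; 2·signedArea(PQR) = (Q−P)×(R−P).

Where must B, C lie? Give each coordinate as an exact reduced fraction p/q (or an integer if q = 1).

1. C_x = 3  [DE ∥ CA ∩ EA ∥ DC]
2. C_y = 11  [DE ∥ CA ∩ EA ∥ DC]
   → C = (3, 11)
3. B_x = 16  [BD · AC = 464 ∩ BD · CE = -500]
4. B_y = -11  [BD · AC = 464 ∩ BD · CE = -500]
   → B = (16, -11)

B = (16, -11)
C = (3, 11)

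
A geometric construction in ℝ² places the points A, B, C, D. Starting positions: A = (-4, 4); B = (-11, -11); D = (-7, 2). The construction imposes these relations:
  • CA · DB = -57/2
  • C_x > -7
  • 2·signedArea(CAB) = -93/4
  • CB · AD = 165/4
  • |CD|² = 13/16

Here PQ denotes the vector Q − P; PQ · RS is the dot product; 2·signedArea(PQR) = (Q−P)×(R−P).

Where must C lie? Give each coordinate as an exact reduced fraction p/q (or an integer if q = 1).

1. C_x = -25/4  [CB · AD = 165/4 ∩ CA · DB = -57/2]
2. C_y = 5/2  [CB · AD = 165/4 ∩ CA · DB = -57/2]
   → C = (-25/4, 5/2)

C = (-25/4, 5/2)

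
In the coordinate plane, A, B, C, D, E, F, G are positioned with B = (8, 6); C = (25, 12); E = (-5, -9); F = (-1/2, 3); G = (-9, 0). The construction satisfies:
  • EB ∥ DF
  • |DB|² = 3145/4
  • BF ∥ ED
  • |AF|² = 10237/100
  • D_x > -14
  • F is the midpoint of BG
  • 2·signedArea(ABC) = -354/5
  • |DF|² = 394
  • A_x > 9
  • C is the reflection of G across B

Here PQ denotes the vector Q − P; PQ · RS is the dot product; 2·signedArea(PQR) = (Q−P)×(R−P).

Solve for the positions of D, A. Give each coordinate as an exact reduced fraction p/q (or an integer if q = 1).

A = (48/5, 12/5)
D = (-27/2, -12)

1. D_x = -27/2  [EB ∥ DF ∩ BF ∥ ED]
2. D_y = -12  [EB ∥ DF ∩ BF ∥ ED]
   → D = (-27/2, -12)
3. A_x = 48/5  [line -6·x + 17·y + 84/5 = 0 ∩ |AF|² = 10237/100]
4. A_y = 12/5  [line -6·x + 17·y + 84/5 = 0 ∩ |AF|² = 10237/100]
   → A = (48/5, 12/5)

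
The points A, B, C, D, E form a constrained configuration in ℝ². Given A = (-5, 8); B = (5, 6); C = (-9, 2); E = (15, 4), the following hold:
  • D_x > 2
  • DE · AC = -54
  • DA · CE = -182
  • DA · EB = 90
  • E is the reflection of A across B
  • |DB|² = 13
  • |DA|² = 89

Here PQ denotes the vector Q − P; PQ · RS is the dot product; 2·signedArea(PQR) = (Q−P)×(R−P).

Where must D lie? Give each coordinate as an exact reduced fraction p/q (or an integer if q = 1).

D = (3, 3)

1. D_x = 3  [DA · CE = -182 ∩ DA · EB = 90]
2. D_y = 3  [DA · CE = -182 ∩ DA · EB = 90]
   → D = (3, 3)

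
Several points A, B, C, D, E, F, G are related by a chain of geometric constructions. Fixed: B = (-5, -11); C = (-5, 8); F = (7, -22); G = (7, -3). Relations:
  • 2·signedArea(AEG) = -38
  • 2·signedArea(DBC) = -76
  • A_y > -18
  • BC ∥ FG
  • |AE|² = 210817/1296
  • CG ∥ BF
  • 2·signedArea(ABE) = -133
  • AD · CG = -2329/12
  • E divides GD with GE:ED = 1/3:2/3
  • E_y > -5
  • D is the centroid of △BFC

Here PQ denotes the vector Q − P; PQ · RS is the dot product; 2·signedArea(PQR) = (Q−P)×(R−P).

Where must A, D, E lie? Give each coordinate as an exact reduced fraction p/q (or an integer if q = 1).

A = (7, -69/4)
D = (-1, -25/3)
E = (13/3, -43/9)

1. D_x = -1  [D is the centroid of △BFC]
2. D_y = -25/3  [D is the centroid of △BFC]
   → D = (-1, -25/3)
3. E_x = 13/3  [E divides GD with GE:ED = 1/3:2/3]
4. E_y = -43/9  [E divides GD with GE:ED = 1/3:2/3]
   → E = (13/3, -43/9)
5. A_x = 7  [2·signedArea(AEG) = -38 ∩ AD · CG = -2329/12]
6. A_y = -69/4  [2·signedArea(AEG) = -38 ∩ AD · CG = -2329/12]
   → A = (7, -69/4)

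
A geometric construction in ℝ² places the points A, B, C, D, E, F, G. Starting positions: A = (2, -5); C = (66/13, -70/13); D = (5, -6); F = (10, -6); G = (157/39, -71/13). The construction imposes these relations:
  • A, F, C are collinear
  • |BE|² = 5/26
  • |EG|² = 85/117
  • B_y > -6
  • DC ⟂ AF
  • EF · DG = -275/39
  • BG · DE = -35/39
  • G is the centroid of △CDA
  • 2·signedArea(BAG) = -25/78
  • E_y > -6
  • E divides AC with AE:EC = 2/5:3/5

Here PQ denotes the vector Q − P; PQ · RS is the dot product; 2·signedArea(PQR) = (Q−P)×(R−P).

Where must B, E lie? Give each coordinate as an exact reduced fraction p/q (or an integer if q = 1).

1. E_x = 42/13  [E divides AC with AE:EC = 2/5:3/5]
2. E_y = -67/13  [E divides AC with AE:EC = 2/5:3/5]
   → E = (42/13, -67/13)
3. B_x = 7/2  [2·signedArea(BAG) = -25/78 ∩ BG · DE = -35/39]
4. B_y = -11/2  [2·signedArea(BAG) = -25/78 ∩ BG · DE = -35/39]
   → B = (7/2, -11/2)

B = (7/2, -11/2)
E = (42/13, -67/13)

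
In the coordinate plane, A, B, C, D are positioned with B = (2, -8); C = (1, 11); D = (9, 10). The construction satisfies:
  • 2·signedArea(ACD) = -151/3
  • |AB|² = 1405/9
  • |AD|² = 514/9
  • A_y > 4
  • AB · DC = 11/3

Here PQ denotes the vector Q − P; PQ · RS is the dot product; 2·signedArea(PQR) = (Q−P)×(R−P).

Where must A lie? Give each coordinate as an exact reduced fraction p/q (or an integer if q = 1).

1. A_x = 4  [AB · DC = 11/3 ∩ 2·signedArea(ACD) = -151/3]
2. A_y = 13/3  [AB · DC = 11/3 ∩ 2·signedArea(ACD) = -151/3]
   → A = (4, 13/3)

A = (4, 13/3)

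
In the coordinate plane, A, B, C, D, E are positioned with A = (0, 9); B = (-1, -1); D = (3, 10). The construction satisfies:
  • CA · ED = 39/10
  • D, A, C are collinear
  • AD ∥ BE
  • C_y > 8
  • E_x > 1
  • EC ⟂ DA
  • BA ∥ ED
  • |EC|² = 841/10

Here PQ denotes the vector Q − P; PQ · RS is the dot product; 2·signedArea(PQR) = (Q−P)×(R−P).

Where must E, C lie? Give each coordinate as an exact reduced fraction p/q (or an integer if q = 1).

C = (-9/10, 87/10)
E = (2, 0)

1. E_x = 2  [BA ∥ ED ∩ AD ∥ BE]
2. E_y = 0  [BA ∥ ED ∩ AD ∥ BE]
   → E = (2, 0)
3. C_x = -9/10  [D, A, C are collinear ∩ EC ⟂ DA]
4. C_y = 87/10  [D, A, C are collinear ∩ EC ⟂ DA]
   → C = (-9/10, 87/10)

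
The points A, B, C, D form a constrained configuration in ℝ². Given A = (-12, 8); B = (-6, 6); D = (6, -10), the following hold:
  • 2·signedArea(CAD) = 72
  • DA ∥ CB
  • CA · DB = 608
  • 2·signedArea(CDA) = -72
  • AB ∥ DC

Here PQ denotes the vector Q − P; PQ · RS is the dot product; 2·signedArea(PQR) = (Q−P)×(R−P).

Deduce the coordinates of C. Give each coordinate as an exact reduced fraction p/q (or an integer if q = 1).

1. C_x = 12  [DA ∥ CB ∩ AB ∥ DC]
2. C_y = -12  [DA ∥ CB ∩ AB ∥ DC]
   → C = (12, -12)

C = (12, -12)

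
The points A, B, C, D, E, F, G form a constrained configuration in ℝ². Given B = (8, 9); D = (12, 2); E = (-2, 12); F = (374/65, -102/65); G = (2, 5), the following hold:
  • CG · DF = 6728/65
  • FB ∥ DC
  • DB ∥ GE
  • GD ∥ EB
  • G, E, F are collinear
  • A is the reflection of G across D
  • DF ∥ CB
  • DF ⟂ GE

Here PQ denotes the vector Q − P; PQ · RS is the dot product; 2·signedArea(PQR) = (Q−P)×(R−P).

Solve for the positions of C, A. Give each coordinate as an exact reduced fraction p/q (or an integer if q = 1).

1. C_x = 926/65  [DF ∥ CB ∩ FB ∥ DC]
2. C_y = 817/65  [DF ∥ CB ∩ FB ∥ DC]
   → C = (926/65, 817/65)
3. A_x = 22  [A is the reflection of G across D]
4. A_y = -1  [A is the reflection of G across D]
   → A = (22, -1)

A = (22, -1)
C = (926/65, 817/65)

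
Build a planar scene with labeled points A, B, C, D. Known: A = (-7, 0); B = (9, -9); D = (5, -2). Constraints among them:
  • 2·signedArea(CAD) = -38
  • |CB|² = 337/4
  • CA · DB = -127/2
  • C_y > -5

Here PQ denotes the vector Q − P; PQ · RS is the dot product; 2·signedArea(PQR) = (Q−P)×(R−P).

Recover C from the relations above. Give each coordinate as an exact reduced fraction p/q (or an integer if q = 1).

C = (1, -9/2)

1. C_x = 1  [2·signedArea(CAD) = -38 ∩ CA · DB = -127/2]
2. C_y = -9/2  [2·signedArea(CAD) = -38 ∩ CA · DB = -127/2]
   → C = (1, -9/2)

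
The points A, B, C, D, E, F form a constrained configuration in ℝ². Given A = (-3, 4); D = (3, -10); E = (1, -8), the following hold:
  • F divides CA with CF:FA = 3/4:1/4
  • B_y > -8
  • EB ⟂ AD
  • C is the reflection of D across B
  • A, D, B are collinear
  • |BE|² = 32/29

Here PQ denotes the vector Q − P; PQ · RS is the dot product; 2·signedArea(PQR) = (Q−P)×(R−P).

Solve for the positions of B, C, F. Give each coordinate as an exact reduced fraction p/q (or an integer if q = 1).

1. B_x = 57/29  [A, D, B are collinear ∩ EB ⟂ AD]
2. B_y = -220/29  [A, D, B are collinear ∩ EB ⟂ AD]
   → B = (57/29, -220/29)
3. C_x = 27/29  [C is the reflection of D across B]
4. C_y = -150/29  [C is the reflection of D across B]
   → C = (27/29, -150/29)
5. F_x = -117/58  [F divides CA with CF:FA = 3/4:1/4]
6. F_y = 99/58  [F divides CA with CF:FA = 3/4:1/4]
   → F = (-117/58, 99/58)

B = (57/29, -220/29)
C = (27/29, -150/29)
F = (-117/58, 99/58)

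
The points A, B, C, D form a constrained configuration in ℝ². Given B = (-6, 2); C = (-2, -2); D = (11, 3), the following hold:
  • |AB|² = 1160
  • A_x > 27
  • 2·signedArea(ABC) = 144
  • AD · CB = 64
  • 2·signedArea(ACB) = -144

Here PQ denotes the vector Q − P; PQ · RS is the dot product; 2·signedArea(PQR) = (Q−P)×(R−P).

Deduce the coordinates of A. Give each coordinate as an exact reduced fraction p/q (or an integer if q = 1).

1. A_x = 28  [2·signedArea(ABC) = 144 ∩ AD · CB = 64]
2. A_y = 4  [2·signedArea(ABC) = 144 ∩ AD · CB = 64]
   → A = (28, 4)

A = (28, 4)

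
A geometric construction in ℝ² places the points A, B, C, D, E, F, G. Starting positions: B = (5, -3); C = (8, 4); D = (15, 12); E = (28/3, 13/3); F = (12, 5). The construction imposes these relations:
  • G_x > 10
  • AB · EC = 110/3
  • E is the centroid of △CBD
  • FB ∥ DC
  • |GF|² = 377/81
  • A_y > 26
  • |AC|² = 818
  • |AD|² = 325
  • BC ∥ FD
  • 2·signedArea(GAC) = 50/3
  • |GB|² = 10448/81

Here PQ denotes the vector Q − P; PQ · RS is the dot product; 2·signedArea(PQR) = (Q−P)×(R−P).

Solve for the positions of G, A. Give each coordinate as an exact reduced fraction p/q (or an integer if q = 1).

A = (25, 27)
G = (97/9, 61/9)

1. A_x = 25  [line 4/3·x + 1/3·y + -127/3 = 0 ∩ |AC|² = 818]
2. A_y = 27  [line 4/3·x + 1/3·y + -127/3 = 0 ∩ |AC|² = 818]
   → A = (25, 27)
3. G_x = 97/9  [line 23·x + -17·y + -398/3 = 0 ∩ |GB|² = 10448/81]
4. G_y = 61/9  [line 23·x + -17·y + -398/3 = 0 ∩ |GB|² = 10448/81]
   → G = (97/9, 61/9)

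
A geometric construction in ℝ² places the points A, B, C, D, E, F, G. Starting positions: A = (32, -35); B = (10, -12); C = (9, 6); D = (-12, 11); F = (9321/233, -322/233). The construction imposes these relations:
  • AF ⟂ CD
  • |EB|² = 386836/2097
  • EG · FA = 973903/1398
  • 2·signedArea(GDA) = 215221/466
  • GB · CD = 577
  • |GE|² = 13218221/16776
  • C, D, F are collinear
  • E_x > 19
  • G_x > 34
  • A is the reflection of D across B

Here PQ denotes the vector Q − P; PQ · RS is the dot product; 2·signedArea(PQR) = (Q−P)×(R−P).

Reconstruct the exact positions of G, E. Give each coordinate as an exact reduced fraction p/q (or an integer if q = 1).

E = (13748/699, -1720/699)
G = (31689/932, -24787/932)

1. G_x = 31689/932  [2·signedArea(GDA) = 215221/466 ∩ GB · CD = 577]
2. G_y = -24787/932  [2·signedArea(GDA) = 215221/466 ∩ GB · CD = 577]
   → G = (31689/932, -24787/932)
3. E_x = 13748/699  [line 1865/233·x + 7833/233·y + -52220/699 = 0 ∩ |EB|² = 386836/2097]
4. E_y = -1720/699  [line 1865/233·x + 7833/233·y + -52220/699 = 0 ∩ |EB|² = 386836/2097]
   → E = (13748/699, -1720/699)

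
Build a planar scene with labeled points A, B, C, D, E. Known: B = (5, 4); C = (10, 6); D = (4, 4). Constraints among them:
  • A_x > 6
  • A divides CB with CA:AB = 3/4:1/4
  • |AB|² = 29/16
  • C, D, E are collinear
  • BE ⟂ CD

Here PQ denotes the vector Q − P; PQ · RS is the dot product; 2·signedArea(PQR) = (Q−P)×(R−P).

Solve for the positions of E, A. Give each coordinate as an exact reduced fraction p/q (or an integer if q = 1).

A = (25/4, 9/2)
E = (49/10, 43/10)

1. E_x = 49/10  [C, D, E are collinear ∩ BE ⟂ CD]
2. E_y = 43/10  [C, D, E are collinear ∩ BE ⟂ CD]
   → E = (49/10, 43/10)
3. A_x = 25/4  [A divides CB with CA:AB = 3/4:1/4]
4. A_y = 9/2  [A divides CB with CA:AB = 3/4:1/4]
   → A = (25/4, 9/2)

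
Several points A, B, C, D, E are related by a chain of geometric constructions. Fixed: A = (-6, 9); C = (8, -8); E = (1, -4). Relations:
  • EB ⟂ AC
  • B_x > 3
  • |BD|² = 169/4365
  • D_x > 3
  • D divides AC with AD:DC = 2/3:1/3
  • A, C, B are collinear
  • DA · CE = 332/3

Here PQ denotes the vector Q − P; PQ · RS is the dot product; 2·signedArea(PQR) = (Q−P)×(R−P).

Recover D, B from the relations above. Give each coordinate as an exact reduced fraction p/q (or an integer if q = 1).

B = (1556/485, -1058/485)
D = (10/3, -7/3)

1. D_x = 10/3  [D divides AC with AD:DC = 2/3:1/3]
2. D_y = -7/3  [D divides AC with AD:DC = 2/3:1/3]
   → D = (10/3, -7/3)
3. B_x = 1556/485  [A, C, B are collinear ∩ EB ⟂ AC]
4. B_y = -1058/485  [A, C, B are collinear ∩ EB ⟂ AC]
   → B = (1556/485, -1058/485)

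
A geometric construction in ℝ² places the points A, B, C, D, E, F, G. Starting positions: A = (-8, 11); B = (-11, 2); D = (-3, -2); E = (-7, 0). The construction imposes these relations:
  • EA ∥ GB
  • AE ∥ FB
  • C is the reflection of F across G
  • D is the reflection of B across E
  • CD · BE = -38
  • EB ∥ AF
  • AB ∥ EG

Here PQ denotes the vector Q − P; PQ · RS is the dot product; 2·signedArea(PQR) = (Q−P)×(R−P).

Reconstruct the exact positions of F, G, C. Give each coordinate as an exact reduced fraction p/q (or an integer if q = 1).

C = (-8, -31)
F = (-12, 13)
G = (-10, -9)

1. F_x = -12  [AE ∥ FB ∩ EB ∥ AF]
2. F_y = 13  [AE ∥ FB ∩ EB ∥ AF]
   → F = (-12, 13)
3. G_x = -10  [EA ∥ GB ∩ AB ∥ EG]
4. G_y = -9  [EA ∥ GB ∩ AB ∥ EG]
   → G = (-10, -9)
5. C_x = -8  [C is the reflection of F across G]
6. C_y = -31  [C is the reflection of F across G]
   → C = (-8, -31)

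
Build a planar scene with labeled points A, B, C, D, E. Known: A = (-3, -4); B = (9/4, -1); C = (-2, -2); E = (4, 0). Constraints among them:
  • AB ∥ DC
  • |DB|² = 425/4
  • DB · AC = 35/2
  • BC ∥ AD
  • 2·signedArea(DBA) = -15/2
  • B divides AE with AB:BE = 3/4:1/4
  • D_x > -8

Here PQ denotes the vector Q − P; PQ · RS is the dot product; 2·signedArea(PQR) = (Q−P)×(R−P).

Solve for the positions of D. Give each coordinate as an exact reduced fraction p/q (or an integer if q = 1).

D = (-29/4, -5)

1. D_x = -29/4  [AB ∥ DC ∩ BC ∥ AD]
2. D_y = -5  [AB ∥ DC ∩ BC ∥ AD]
   → D = (-29/4, -5)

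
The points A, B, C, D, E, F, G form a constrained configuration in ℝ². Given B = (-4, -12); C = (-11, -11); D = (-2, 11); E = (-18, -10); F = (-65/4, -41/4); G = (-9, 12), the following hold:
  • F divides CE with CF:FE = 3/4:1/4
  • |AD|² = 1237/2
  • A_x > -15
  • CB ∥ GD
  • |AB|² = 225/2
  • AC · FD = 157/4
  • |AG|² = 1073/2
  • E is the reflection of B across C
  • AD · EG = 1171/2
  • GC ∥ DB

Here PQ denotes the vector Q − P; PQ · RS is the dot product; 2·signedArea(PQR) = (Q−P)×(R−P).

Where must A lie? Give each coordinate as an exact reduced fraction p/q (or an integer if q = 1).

1. A_x = -29/2  [AC · FD = 157/4 ∩ AD · EG = 1171/2]
2. A_y = -21/2  [AC · FD = 157/4 ∩ AD · EG = 1171/2]
   → A = (-29/2, -21/2)

A = (-29/2, -21/2)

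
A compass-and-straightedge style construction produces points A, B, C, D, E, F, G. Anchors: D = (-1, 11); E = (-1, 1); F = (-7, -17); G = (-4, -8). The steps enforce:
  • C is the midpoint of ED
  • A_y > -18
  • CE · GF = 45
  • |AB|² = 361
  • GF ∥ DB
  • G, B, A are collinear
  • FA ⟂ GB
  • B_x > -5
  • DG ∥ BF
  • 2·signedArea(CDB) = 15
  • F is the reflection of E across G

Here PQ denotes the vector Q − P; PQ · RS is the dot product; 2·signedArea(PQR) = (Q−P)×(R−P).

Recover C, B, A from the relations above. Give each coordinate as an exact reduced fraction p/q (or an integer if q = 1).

A = (-4, -17)
B = (-4, 2)
C = (-1, 6)

1. C_x = -1  [C is the midpoint of ED]
2. C_y = 6  [C is the midpoint of ED]
   → C = (-1, 6)
3. B_x = -4  [DG ∥ BF ∩ GF ∥ DB]
4. B_y = 2  [DG ∥ BF ∩ GF ∥ DB]
   → B = (-4, 2)
5. A_x = -4  [G, B, A are collinear ∩ FA ⟂ GB]
6. A_y = -17  [G, B, A are collinear ∩ FA ⟂ GB]
   → A = (-4, -17)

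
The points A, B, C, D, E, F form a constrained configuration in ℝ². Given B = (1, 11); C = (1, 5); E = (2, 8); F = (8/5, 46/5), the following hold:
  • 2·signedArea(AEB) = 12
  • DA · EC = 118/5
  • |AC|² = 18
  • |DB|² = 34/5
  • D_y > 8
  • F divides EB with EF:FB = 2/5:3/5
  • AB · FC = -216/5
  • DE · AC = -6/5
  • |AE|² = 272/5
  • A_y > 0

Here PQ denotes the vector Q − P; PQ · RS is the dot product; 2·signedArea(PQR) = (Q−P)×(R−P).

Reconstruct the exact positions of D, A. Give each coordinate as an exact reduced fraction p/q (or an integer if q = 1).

A = (2/5, 4/5)
D = (6/5, 42/5)

1. A_x = 2/5  [2·signedArea(AEB) = 12 ∩ AB · FC = -216/5]
2. A_y = 4/5  [2·signedArea(AEB) = 12 ∩ AB · FC = -216/5]
   → A = (2/5, 4/5)
3. D_x = 6/5  [DE · AC = -6/5 ∩ DA · EC = 118/5]
4. D_y = 42/5  [DE · AC = -6/5 ∩ DA · EC = 118/5]
   → D = (6/5, 42/5)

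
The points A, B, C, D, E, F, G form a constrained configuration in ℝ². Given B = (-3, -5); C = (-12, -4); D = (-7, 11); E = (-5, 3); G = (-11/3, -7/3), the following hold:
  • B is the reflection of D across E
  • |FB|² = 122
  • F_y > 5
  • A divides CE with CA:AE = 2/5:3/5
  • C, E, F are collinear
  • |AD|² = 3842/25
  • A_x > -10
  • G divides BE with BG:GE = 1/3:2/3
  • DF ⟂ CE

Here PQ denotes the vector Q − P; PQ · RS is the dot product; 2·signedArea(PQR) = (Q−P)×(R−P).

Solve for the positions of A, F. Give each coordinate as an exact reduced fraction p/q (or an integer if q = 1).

1. A_x = -46/5  [A divides CE with CA:AE = 2/5:3/5]
2. A_y = -6/5  [A divides CE with CA:AE = 2/5:3/5]
   → A = (-46/5, -6/5)
3. F_x = -2  [C, E, F are collinear ∩ DF ⟂ CE]
4. F_y = 6  [C, E, F are collinear ∩ DF ⟂ CE]
   → F = (-2, 6)

A = (-46/5, -6/5)
F = (-2, 6)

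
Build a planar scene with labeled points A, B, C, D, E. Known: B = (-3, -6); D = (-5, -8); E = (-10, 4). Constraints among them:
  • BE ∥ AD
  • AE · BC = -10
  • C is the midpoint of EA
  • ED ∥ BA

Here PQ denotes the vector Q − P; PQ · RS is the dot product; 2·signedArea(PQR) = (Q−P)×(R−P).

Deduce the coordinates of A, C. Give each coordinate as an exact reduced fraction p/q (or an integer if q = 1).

1. A_x = 2  [BE ∥ AD ∩ ED ∥ BA]
2. A_y = -18  [BE ∥ AD ∩ ED ∥ BA]
   → A = (2, -18)
3. C_x = -4  [C is the midpoint of EA]
4. C_y = -7  [C is the midpoint of EA]
   → C = (-4, -7)

A = (2, -18)
C = (-4, -7)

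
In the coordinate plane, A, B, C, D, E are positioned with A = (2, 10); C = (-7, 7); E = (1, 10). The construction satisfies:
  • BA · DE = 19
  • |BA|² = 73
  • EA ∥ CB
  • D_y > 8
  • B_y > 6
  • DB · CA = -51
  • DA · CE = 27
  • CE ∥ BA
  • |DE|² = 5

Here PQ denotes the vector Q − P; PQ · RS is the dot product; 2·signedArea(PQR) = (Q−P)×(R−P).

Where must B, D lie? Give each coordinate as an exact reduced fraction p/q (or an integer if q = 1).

B = (-6, 7)
D = (-1, 9)

1. B_x = -6  [CE ∥ BA ∩ EA ∥ CB]
2. B_y = 7  [CE ∥ BA ∩ EA ∥ CB]
   → B = (-6, 7)
3. D_x = -1  [DA · CE = 27 ∩ DB · CA = -51]
4. D_y = 9  [DA · CE = 27 ∩ DB · CA = -51]
   → D = (-1, 9)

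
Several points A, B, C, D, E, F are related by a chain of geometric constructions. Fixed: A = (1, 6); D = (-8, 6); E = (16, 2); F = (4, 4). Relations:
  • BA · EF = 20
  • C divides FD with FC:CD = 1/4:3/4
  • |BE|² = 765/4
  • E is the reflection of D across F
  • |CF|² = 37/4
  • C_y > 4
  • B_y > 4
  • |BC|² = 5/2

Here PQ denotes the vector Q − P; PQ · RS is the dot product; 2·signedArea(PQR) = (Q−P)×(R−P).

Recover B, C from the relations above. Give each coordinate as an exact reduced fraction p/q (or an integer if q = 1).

1. B_x = 5/2  [line 12·x + -2·y + -20 = 0 ∩ |BE|² = 765/4]
2. B_y = 5  [line 12·x + -2·y + -20 = 0 ∩ |BE|² = 765/4]
   → B = (5/2, 5)
3. C_x = 1  [C divides FD with FC:CD = 1/4:3/4]
4. C_y = 9/2  [C divides FD with FC:CD = 1/4:3/4]
   → C = (1, 9/2)

B = (5/2, 5)
C = (1, 9/2)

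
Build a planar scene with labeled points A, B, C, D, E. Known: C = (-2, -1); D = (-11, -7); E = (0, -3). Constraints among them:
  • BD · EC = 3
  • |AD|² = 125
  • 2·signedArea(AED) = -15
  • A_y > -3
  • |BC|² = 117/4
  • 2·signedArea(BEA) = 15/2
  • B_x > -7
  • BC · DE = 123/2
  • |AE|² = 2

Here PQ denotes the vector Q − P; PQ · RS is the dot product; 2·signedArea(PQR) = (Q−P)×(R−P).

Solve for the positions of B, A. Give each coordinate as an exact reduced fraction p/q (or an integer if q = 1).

A = (-1, -2)
B = (-13/2, -4)

1. B_x = -13/2  [BC · DE = 123/2 ∩ BD · EC = 3]
2. B_y = -4  [BC · DE = 123/2 ∩ BD · EC = 3]
   → B = (-13/2, -4)
3. A_x = -1  [2·signedArea(AED) = -15 ∩ 2·signedArea(BEA) = 15/2]
4. A_y = -2  [2·signedArea(AED) = -15 ∩ 2·signedArea(BEA) = 15/2]
   → A = (-1, -2)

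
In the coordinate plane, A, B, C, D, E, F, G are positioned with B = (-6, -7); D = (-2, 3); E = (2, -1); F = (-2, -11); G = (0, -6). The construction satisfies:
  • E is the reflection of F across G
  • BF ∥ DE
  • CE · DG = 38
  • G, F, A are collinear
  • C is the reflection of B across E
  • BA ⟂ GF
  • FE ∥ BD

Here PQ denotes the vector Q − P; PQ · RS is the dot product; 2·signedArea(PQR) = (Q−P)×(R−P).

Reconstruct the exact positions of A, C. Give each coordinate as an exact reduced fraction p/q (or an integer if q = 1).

A = (-34/29, -259/29)
C = (10, 5)

1. A_x = -34/29  [G, F, A are collinear ∩ BA ⟂ GF]
2. A_y = -259/29  [G, F, A are collinear ∩ BA ⟂ GF]
   → A = (-34/29, -259/29)
3. C_x = 10  [C is the reflection of B across E]
4. C_y = 5  [C is the reflection of B across E]
   → C = (10, 5)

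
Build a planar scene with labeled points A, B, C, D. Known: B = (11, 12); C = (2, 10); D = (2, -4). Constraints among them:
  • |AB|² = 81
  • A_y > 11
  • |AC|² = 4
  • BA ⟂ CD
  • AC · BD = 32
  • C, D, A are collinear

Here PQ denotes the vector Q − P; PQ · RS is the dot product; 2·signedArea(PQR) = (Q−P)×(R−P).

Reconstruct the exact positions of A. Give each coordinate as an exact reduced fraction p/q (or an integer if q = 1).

1. A_x = 2  [C, D, A are collinear ∩ BA ⟂ CD]
2. A_y = 12  [C, D, A are collinear ∩ BA ⟂ CD]
   → A = (2, 12)

A = (2, 12)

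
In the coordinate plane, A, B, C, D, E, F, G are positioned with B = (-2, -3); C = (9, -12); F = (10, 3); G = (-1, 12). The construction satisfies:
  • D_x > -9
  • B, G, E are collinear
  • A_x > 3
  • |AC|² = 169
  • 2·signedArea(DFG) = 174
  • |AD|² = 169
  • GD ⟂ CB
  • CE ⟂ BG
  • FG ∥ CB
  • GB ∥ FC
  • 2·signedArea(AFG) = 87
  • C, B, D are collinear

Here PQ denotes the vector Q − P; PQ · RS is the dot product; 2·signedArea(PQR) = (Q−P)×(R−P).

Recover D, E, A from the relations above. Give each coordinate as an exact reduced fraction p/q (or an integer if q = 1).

1. D_x = -884/101  [C, B, D are collinear ∩ GD ⟂ CB]
2. D_y = 255/101  [C, B, D are collinear ∩ GD ⟂ CB]
   → D = (-884/101, 255/101)
3. E_x = -288/113  [B, G, E are collinear ∩ CE ⟂ BG]
4. E_y = -1269/113  [B, G, E are collinear ∩ CE ⟂ BG]
   → E = (-288/113, -1269/113)
5. A_x = 4  [line -9·x + -11·y + 36 = 0 ∩ |AD|² = 169]
6. A_y = 0  [line -9·x + -11·y + 36 = 0 ∩ |AD|² = 169]
   → A = (4, 0)

A = (4, 0)
D = (-884/101, 255/101)
E = (-288/113, -1269/113)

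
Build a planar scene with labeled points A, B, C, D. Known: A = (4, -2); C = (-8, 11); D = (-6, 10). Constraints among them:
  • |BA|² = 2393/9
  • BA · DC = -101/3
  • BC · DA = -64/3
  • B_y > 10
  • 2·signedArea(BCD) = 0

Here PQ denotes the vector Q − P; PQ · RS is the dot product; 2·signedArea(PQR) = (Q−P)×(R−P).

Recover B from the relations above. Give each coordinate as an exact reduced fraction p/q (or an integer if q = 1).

B = (-20/3, 31/3)

1. B_x = -20/3  [2·signedArea(BCD) = 0 ∩ BC · DA = -64/3]
2. B_y = 31/3  [2·signedArea(BCD) = 0 ∩ BC · DA = -64/3]
   → B = (-20/3, 31/3)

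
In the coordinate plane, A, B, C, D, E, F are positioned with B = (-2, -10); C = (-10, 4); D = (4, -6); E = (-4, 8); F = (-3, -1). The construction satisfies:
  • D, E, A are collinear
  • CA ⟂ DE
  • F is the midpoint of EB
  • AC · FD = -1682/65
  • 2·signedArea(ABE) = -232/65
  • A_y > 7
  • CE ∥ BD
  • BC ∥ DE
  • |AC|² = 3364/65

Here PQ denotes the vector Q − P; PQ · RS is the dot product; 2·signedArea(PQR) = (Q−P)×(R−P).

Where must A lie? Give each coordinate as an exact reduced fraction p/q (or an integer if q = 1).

1. A_x = -244/65  [D, E, A are collinear ∩ CA ⟂ DE]
2. A_y = 492/65  [D, E, A are collinear ∩ CA ⟂ DE]
   → A = (-244/65, 492/65)

A = (-244/65, 492/65)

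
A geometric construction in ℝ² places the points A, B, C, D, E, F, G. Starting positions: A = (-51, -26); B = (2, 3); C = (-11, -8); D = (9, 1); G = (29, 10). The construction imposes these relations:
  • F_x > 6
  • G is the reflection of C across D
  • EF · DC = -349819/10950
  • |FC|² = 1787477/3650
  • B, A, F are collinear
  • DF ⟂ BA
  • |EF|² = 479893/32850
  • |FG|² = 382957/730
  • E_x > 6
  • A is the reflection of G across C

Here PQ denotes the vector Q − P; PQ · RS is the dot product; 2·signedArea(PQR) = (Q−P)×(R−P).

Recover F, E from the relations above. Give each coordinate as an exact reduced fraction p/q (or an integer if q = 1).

E = (20/3, 5/3)
F = (23889/3650, 20027/3650)

1. F_x = 23889/3650  [B, A, F are collinear ∩ DF ⟂ BA]
2. F_y = 20027/3650  [B, A, F are collinear ∩ DF ⟂ BA]
   → F = (23889/3650, 20027/3650)
3. E_x = 20/3  [line 20·x + 9·y + -445/3 = 0 ∩ |EF|² = 479893/32850]
4. E_y = 5/3  [line 20·x + 9·y + -445/3 = 0 ∩ |EF|² = 479893/32850]
   → E = (20/3, 5/3)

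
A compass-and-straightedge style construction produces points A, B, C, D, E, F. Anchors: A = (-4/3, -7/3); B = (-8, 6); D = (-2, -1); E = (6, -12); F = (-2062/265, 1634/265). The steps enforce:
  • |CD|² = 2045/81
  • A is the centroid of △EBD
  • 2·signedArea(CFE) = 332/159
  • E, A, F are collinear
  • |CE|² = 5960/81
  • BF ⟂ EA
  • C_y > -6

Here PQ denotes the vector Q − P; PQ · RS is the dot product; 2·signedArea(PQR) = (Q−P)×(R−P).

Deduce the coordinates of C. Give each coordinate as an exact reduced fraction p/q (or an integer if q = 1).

C = (8/9, -46/9)

1. C_x = 8/9  [line 4814/265·x + 3652/265·y + 8632/159 = 0 ∩ |CE|² = 5960/81]
2. C_y = -46/9  [line 4814/265·x + 3652/265·y + 8632/159 = 0 ∩ |CE|² = 5960/81]
   → C = (8/9, -46/9)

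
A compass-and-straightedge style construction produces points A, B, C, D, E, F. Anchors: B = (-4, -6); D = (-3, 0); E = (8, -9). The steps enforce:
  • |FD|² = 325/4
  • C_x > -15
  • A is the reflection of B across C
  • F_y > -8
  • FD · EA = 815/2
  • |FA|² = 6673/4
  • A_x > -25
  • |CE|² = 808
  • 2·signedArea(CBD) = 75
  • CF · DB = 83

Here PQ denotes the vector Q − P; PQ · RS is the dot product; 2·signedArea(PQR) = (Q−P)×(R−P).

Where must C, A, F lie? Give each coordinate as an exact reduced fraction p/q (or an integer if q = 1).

1. C_x = -14  [line -6·x + 1·y + -93 = 0 ∩ |CE|² = 808]
2. C_y = 9  [line -6·x + 1·y + -93 = 0 ∩ |CE|² = 808]
   → C = (-14, 9)
3. A_x = -24  [A is the reflection of B across C]
4. A_y = 24  [A is the reflection of B across C]
   → A = (-24, 24)
5. F_x = 2  [FD · EA = 815/2 ∩ CF · DB = 83]
6. F_y = -15/2  [FD · EA = 815/2 ∩ CF · DB = 83]
   → F = (2, -15/2)

A = (-24, 24)
C = (-14, 9)
F = (2, -15/2)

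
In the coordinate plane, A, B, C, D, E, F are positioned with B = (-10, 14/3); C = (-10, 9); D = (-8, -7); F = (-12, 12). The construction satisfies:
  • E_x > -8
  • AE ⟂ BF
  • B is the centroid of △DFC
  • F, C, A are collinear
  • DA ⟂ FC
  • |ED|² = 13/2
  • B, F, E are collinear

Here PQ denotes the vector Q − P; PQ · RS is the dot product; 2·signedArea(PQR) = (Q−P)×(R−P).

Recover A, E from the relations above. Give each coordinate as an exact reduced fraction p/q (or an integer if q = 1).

1. A_x = -2  [F, C, A are collinear ∩ DA ⟂ FC]
2. A_y = -3  [F, C, A are collinear ∩ DA ⟂ FC]
   → A = (-2, -3)
3. E_x = -15/2  [B, F, E are collinear ∩ AE ⟂ BF]
4. E_y = -9/2  [B, F, E are collinear ∩ AE ⟂ BF]
   → E = (-15/2, -9/2)

A = (-2, -3)
E = (-15/2, -9/2)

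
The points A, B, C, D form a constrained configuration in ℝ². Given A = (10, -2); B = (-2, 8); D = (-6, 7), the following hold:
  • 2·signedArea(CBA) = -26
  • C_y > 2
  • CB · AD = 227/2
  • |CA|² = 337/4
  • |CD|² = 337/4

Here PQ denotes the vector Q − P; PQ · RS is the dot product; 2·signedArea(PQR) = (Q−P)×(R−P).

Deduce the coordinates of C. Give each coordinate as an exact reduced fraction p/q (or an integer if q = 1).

1. C_x = 2  [CB · AD = 227/2 ∩ 2·signedArea(CBA) = -26]
2. C_y = 5/2  [CB · AD = 227/2 ∩ 2·signedArea(CBA) = -26]
   → C = (2, 5/2)

C = (2, 5/2)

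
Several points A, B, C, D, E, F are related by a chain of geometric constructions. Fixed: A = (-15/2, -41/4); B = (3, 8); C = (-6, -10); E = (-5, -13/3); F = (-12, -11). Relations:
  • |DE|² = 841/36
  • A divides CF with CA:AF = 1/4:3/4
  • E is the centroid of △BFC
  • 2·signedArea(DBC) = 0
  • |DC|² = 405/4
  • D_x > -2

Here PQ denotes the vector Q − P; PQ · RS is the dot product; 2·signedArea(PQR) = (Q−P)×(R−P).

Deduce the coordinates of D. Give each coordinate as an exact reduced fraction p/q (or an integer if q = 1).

1. D_x = -3/2  [line 18·x + -9·y + 18 = 0 ∩ |DC|² = 405/4]
2. D_y = -1  [line 18·x + -9·y + 18 = 0 ∩ |DC|² = 405/4]
   → D = (-3/2, -1)

D = (-3/2, -1)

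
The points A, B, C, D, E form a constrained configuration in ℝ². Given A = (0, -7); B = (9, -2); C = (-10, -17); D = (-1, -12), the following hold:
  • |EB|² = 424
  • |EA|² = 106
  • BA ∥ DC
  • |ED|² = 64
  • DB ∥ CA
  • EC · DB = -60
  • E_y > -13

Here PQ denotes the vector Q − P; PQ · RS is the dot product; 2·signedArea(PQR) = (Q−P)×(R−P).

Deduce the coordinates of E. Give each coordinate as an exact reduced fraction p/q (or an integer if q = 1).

E = (-9, -12)

1. E_x = -9  [line -10·x + -10·y + -210 = 0 ∩ |ED|² = 64]
2. E_y = -12  [line -10·x + -10·y + -210 = 0 ∩ |ED|² = 64]
   → E = (-9, -12)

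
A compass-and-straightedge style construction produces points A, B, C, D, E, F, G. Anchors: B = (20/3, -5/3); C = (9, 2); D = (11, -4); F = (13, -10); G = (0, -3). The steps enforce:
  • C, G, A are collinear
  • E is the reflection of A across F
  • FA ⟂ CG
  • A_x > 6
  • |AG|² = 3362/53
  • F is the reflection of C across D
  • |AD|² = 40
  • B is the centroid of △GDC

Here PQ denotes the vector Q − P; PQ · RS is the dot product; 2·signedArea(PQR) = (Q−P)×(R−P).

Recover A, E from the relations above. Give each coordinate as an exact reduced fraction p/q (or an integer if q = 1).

A = (369/53, 46/53)
E = (1009/53, -1106/53)

1. A_x = 369/53  [C, G, A are collinear ∩ FA ⟂ CG]
2. A_y = 46/53  [C, G, A are collinear ∩ FA ⟂ CG]
   → A = (369/53, 46/53)
3. E_x = 1009/53  [E is the reflection of A across F]
4. E_y = -1106/53  [E is the reflection of A across F]
   → E = (1009/53, -1106/53)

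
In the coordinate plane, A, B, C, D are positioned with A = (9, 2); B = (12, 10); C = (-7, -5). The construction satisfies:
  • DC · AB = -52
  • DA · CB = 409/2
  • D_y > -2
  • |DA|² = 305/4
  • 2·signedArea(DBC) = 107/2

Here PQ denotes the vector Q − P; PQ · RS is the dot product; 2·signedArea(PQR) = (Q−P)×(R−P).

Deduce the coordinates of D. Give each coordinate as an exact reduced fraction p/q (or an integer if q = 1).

1. D_x = 1  [DA · CB = 409/2 ∩ 2·signedArea(DBC) = 107/2]
2. D_y = -3/2  [DA · CB = 409/2 ∩ 2·signedArea(DBC) = 107/2]
   → D = (1, -3/2)

D = (1, -3/2)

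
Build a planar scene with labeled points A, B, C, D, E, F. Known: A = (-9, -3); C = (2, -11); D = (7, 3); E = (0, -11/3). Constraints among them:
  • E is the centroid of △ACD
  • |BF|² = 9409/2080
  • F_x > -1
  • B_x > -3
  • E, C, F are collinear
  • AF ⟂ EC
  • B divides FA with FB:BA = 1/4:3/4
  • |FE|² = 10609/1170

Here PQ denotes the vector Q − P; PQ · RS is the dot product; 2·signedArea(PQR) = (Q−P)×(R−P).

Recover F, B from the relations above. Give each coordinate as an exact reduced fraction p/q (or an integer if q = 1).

B = (-1479/520, -687/520)
F = (-103/130, -99/130)

1. F_x = -103/130  [E, C, F are collinear ∩ AF ⟂ EC]
2. F_y = -99/130  [E, C, F are collinear ∩ AF ⟂ EC]
   → F = (-103/130, -99/130)
3. B_x = -1479/520  [B divides FA with FB:BA = 1/4:3/4]
4. B_y = -687/520  [B divides FA with FB:BA = 1/4:3/4]
   → B = (-1479/520, -687/520)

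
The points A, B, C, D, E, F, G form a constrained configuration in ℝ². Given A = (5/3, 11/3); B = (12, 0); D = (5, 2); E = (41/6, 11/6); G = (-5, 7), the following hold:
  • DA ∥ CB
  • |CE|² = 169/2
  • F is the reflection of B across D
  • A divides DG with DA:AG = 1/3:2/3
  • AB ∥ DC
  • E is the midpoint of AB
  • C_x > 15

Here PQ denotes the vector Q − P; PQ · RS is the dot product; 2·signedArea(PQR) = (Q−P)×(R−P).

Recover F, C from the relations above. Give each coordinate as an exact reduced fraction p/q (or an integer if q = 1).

C = (46/3, -5/3)
F = (-2, 4)

1. F_x = -2  [F is the reflection of B across D]
2. F_y = 4  [F is the reflection of B across D]
   → F = (-2, 4)
3. C_x = 46/3  [DA ∥ CB ∩ AB ∥ DC]
4. C_y = -5/3  [DA ∥ CB ∩ AB ∥ DC]
   → C = (46/3, -5/3)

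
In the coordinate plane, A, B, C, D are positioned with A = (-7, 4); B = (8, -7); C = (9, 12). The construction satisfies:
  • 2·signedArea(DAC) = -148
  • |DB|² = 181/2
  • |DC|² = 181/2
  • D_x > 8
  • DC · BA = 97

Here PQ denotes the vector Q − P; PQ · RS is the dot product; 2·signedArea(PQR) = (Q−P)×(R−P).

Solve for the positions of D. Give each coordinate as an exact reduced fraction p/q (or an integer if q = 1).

D = (17/2, 5/2)

1. D_x = 17/2  [DC · BA = 97 ∩ 2·signedArea(DAC) = -148]
2. D_y = 5/2  [DC · BA = 97 ∩ 2·signedArea(DAC) = -148]
   → D = (17/2, 5/2)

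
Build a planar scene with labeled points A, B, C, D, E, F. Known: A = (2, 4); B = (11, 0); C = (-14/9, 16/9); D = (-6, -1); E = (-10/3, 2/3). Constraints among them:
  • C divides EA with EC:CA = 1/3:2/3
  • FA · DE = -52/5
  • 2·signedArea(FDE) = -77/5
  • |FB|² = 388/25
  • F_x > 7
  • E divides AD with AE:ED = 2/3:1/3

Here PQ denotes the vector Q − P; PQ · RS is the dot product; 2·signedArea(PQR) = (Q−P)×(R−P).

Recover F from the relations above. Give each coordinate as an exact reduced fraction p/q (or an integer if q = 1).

1. F_x = 37/5  [2·signedArea(FDE) = -77/5 ∩ FA · DE = -52/5]
2. F_y = 8/5  [2·signedArea(FDE) = -77/5 ∩ FA · DE = -52/5]
   → F = (37/5, 8/5)

F = (37/5, 8/5)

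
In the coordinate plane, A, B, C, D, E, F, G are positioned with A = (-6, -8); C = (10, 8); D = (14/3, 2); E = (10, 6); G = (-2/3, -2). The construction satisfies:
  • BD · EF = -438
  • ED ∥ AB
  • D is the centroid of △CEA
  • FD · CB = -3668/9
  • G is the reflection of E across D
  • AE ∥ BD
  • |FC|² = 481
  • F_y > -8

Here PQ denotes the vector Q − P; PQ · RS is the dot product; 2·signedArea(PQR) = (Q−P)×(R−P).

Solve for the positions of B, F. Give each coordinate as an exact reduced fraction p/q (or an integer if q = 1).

B = (-34/3, -12)
F = (-6, -7)

1. B_x = -34/3  [AE ∥ BD ∩ ED ∥ AB]
2. B_y = -12  [AE ∥ BD ∩ ED ∥ AB]
   → B = (-34/3, -12)
3. F_x = -6  [FD · CB = -3668/9 ∩ BD · EF = -438]
4. F_y = -7  [FD · CB = -3668/9 ∩ BD · EF = -438]
   → F = (-6, -7)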